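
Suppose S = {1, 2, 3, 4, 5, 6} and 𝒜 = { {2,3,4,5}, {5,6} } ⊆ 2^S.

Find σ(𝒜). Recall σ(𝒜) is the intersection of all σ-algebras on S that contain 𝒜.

Take S₀ = 𝒜 ∪ {∅, S} = { ∅, {5,6}, {2,3,4,5}, S }.
Pass 1 (3 new):
  {1,6}  = S∖{2,3,4,5}
  {1,2,3,4}  = S∖{5,6}
  {2,3,4,5,6}  = {2,3,4,5} ∪ {5,6}
  |family| = 7
Pass 2: 4 new —
  {1}  = S∖{2,3,4,5,6}
  {1,5,6}  = {5,6} ∪ {1,6}
  {1,2,3,4,5}  = {1,2,3,4} ∪ {2,3,4,5}
  {1,2,3,4,6}  = {1,6} ∪ {1,2,3,4}
  |family| = 11
Pass 3: 3 new —
  {5}  = S∖{1,2,3,4,6}
  {6}  = S∖{1,2,3,4,5}
  {2,3,4}  = S∖{1,5,6}
  |family| = 14
Pass 4: +2 →
  {1,5}  = {5} ∪ {1}
  {2,3,4,6}  = {2,3,4} ∪ {6}
  |family| = 16
Pass 5: closed — nothing new.

Hence σ(𝒜) has 16 members: { ∅, {1}, {5}, {6}, {1,5}, {1,6}, {5,6}, {1,5,6}, {2,3,4}, {1,2,3,4}, {2,3,4,5}, {2,3,4,6}, {1,2,3,4,5}, {1,2,3,4,6}, {2,3,4,5,6}, S }.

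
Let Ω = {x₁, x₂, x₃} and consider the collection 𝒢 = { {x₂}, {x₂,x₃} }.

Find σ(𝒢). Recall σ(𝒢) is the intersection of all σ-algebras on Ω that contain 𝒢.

Seed the family with 𝒢 together with ∅ and Ω: { {}, {x₂}, {x₂,x₃}, Ω }.
Step 1: 2 new —
  {x₁}  = complement {x₂,x₃}
  {x₁,x₃}  = complement {x₂}
  — 6 sets.
Step 2 (1 new):
  {x₁,x₂}  = {x₂} ∪ {x₁}
  — 7 sets.
Step 3: +1 →
  {x₃}  = complement {x₁,x₂}
  — 8 sets.
Step 4: closed — nothing new.

σ(𝒢) = { {}, {x₁}, {x₂}, {x₃}, {x₁,x₂}, {x₁,x₃}, {x₂,x₃}, Ω }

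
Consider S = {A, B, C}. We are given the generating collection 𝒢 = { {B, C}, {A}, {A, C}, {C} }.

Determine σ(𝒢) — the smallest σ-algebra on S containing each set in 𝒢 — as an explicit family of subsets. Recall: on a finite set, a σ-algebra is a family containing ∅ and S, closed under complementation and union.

Take S₀ = 𝒢 ∪ {∅, S} = { ∅, {A}, {C}, {A, C}, {B, C}, S }.
Iteration 1: 2 new —
  {B}  = S∖{A, C}
  {A, B}  = S∖{C}
Iteration 2 adds nothing — fixpoint reached.

Therefore σ(𝒢) = { ∅, {A}, {B}, {C}, {A, B}, {A, C}, {B, C}, S } (|σ(𝒢)| = 8).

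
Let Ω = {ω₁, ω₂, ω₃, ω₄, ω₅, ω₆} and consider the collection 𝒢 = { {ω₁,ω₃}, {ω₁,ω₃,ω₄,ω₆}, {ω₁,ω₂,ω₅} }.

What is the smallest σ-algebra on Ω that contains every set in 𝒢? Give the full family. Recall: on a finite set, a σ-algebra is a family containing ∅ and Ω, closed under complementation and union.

Begin from { ∅, {ω₁,ω₃}, {ω₁,ω₂,ω₅}, {ω₁,ω₃,ω₄,ω₆}, Ω } (that is, 𝒢 plus ∅ and Ω).
Iteration 1 adds 4:
  {ω₂,ω₅}  = Ω∖{ω₁,ω₃,ω₄,ω₆}
  {ω₃,ω₄,ω₆}  = Ω∖{ω₁,ω₂,ω₅}
  {ω₁,ω₂,ω₃,ω₅}  = {ω₁,ω₂,ω₅} ∪ {ω₁,ω₃}
  {ω₂,ω₄,ω₅,ω₆}  = Ω∖{ω₁,ω₃}
  |family| = 9
Iteration 2. New:
  {ω₄,ω₆}  = Ω∖{ω₁,ω₂,ω₃,ω₅}
  {ω₁,ω₂,ω₄,ω₅,ω₆}  = {ω₁,ω₂,ω₅} ∪ {ω₂,ω₄,ω₅,ω₆}
  {ω₂,ω₃,ω₄,ω₅,ω₆}  = {ω₂,ω₅} ∪ {ω₃,ω₄,ω₆}
  |family| = 12
Iteration 3: 2 new —
  {ω₁}  = Ω∖{ω₂,ω₃,ω₄,ω₅,ω₆}
  {ω₃}  = Ω∖{ω₁,ω₂,ω₄,ω₅,ω₆}
  |family| = 14
Iteration 4 (2 new):
  {ω₁,ω₄,ω₆}  = {ω₄,ω₆} ∪ {ω₁}
  {ω₂,ω₃,ω₅}  = {ω₃} ∪ {ω₂,ω₅}
  |family| = 16
Iteration 5: stable.

σ(𝒢) = { ∅, {ω₁}, {ω₃}, {ω₁,ω₃}, {ω₂,ω₅}, {ω₄,ω₆}, {ω₁,ω₂,ω₅}, {ω₁,ω₄,ω₆}, {ω₂,ω₃,ω₅}, {ω₃,ω₄,ω₆}, {ω₁,ω₂,ω₃,ω₅}, {ω₁,ω₃,ω₄,ω₆}, {ω₂,ω₄,ω₅,ω₆}, {ω₁,ω₂,ω₄,ω₅,ω₆}, {ω₂,ω₃,ω₄,ω₅,ω₆}, Ω }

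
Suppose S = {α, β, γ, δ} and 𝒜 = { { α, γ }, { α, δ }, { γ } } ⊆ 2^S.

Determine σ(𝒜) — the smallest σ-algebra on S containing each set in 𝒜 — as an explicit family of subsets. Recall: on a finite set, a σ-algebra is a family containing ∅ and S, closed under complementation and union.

Start: 𝒜 ∪ {∅, S} = { {  }, { γ }, { α, γ }, { α, δ }, S }.
Round 1 adds 4:
  { β, γ }  = { α, δ }ᶜ
  { β, δ }  = { α, γ }ᶜ
  { α, β, δ }  = { γ }ᶜ
  { α, γ, δ }  = { γ } ∪ { α, δ }
  [9 total]
Round 2 (3 new):
  { β }  = { α, γ, δ }ᶜ
  { α, β, γ }  = { β, γ } ∪ { α, γ }
  { β, γ, δ }  = { γ } ∪ { β, δ }
  [12 total]
Round 3. New:
  { α }  = { β, γ, δ }ᶜ
  { δ }  = { α, β, γ }ᶜ
  [14 total]
Round 4 adds 2:
  { α, β }  = { β } ∪ { α }
  { γ, δ }  = { γ } ∪ { δ }
  [16 total]
After Round 5 the family is unchanged; done.

σ(𝒜) = { {  }, { α }, { β }, { γ }, { δ }, { α, β }, { α, γ }, { α, δ }, { β, γ }, { β, δ }, { γ, δ }, { α, β, γ }, { α, β, δ }, { α, γ, δ }, { β, γ, δ }, S }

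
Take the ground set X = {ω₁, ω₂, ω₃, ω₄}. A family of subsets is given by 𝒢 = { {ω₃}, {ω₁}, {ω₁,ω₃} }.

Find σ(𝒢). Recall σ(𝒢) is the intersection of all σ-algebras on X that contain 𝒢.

σ(𝒢) (8 sets): { {}, {ω₁}, {ω₃}, {ω₁,ω₃}, {ω₂,ω₄}, {ω₁,ω₂,ω₄}, {ω₂,ω₃,ω₄}, X }

Derivation:
Seed the family with 𝒢 together with ∅ and X: { {}, {ω₁}, {ω₃}, {ω₁,ω₃}, X }.
Step 1 (3 new):
  {ω₂,ω₄}  = ᶜ of {ω₁,ω₃}
  {ω₁,ω₂,ω₄}  = ᶜ of {ω₃}
  {ω₂,ω₃,ω₄}  = ᶜ of {ω₁}
  |family| = 8
Step 2: stable.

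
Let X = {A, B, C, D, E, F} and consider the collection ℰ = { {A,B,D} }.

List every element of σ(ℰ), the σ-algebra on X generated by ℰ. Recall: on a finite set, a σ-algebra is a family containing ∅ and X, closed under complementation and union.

Answer: σ(ℰ) = { ∅, {A,B,D}, {C,E,F}, X }

Trace:
Start: ℰ ∪ {∅, X} = { ∅, {A,B,D}, X }.
Round 1: +1 →
  {C,E,F}  = complement {A,B,D}
Round 2 adds nothing — fixpoint reached.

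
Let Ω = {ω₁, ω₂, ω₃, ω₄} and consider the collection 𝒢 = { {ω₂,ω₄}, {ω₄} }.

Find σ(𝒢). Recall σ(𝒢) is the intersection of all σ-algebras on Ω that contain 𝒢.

Begin from { ∅, {ω₄}, {ω₂,ω₄}, Ω } (that is, 𝒢 plus ∅ and Ω).
Iteration 1: 2 new —
  {ω₁,ω₃}  = {ω₂,ω₄}ᶜ
  {ω₁,ω₂,ω₃}  = {ω₄}ᶜ
  |family| = 6
Iteration 2. New:
  {ω₁,ω₃,ω₄}  = {ω₁,ω₃} ∪ {ω₄}
  |family| = 7
Iteration 3 adds 1:
  {ω₂}  = {ω₁,ω₃,ω₄}ᶜ
  |family| = 8
Iteration 4: already closed under ᶜ and ∪.

|σ(𝒢)| = 8.  σ(𝒢) = { ∅, {ω₂}, {ω₄}, {ω₁,ω₃}, {ω₂,ω₄}, {ω₁,ω₂,ω₃}, {ω₁,ω₃,ω₄}, Ω }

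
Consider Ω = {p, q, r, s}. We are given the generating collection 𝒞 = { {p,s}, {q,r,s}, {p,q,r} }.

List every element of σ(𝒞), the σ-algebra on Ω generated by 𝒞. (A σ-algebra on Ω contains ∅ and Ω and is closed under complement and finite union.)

Initial family (5 sets): { {}, {p,s}, {p,q,r}, {q,r,s}, Ω }.
Round 1: 3 new —
  {p}  = {q,r,s}ᶜ
  {s}  = {p,q,r}ᶜ
  {q,r}  = {p,s}ᶜ
  — 8 sets.
Round 2: already closed under ᶜ and ∪.

σ(𝒞) = { {}, {p}, {s}, {p,s}, {q,r}, {p,q,r}, {q,r,s}, Ω }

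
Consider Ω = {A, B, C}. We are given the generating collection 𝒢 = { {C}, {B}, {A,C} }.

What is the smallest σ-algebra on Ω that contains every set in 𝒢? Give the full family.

σ(𝒢) (8 sets): { {}, {A}, {B}, {C}, {A,B}, {A,C}, {B,C}, Ω }

Check:
Begin from { {}, {B}, {C}, {A,C}, Ω } (that is, 𝒢 plus ∅ and Ω).
Round 1: 2 new —
  {A,B}  = complement {C}
  {B,C}  = {C} ∪ {B}
Round 2: +1 →
  {A}  = complement {B,C}
Round 3: stable.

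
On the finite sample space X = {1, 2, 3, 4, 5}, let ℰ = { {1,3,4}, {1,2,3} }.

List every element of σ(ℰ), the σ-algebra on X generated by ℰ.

Start: ℰ ∪ {∅, X} = { ∅, {1,2,3}, {1,3,4}, X }.
Iteration 1 adds 3:
  {2,5}  = complement {1,3,4}
  {4,5}  = complement {1,2,3}
  {1,2,3,4}  = {1,2,3} ∪ {1,3,4}
  |family| = 7
Iteration 2: +4 →
  {5}  = complement {1,2,3,4}
  {2,4,5}  = {4,5} ∪ {2,5}
  {1,2,3,5}  = {2,5} ∪ {1,2,3}
  {1,3,4,5}  = {4,5} ∪ {1,3,4}
  |family| = 11
Iteration 3: 3 new —
  {2}  = complement {1,3,4,5}
  {4}  = complement {1,2,3,5}
  {1,3}  = complement {2,4,5}
  |family| = 14
Iteration 4: +2 →
  {2,4}  = {4} ∪ {2}
  {1,3,5}  = {1,3} ∪ {5}
  |family| = 16
Iteration 5: no new sets; the family is a σ-algebra.

|σ(ℰ)| = 16.  σ(ℰ) = { ∅, {2}, {4}, {5}, {1,3}, {2,4}, {2,5}, {4,5}, {1,2,3}, {1,3,4}, {1,3,5}, {2,4,5}, {1,2,3,4}, {1,2,3,5}, {1,3,4,5}, X }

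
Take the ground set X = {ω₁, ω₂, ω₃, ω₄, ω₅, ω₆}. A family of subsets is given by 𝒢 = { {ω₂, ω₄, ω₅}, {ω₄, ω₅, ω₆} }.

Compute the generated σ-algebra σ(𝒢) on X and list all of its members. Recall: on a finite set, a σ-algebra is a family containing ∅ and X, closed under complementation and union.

Take S₀ = 𝒢 ∪ {∅, X} = { ∅, {ω₂, ω₄, ω₅}, {ω₄, ω₅, ω₆}, X }.
Iteration 1 (3 new):
  {ω₁, ω₂, ω₃}  = X∖{ω₄, ω₅, ω₆}
  {ω₁, ω₃, ω₆}  = X∖{ω₂, ω₄, ω₅}
  {ω₂, ω₄, ω₅, ω₆}  = {ω₂, ω₄, ω₅} ∪ {ω₄, ω₅, ω₆}
  [7 total]
Iteration 2: 4 new —
  {ω₁, ω₃}  = X∖{ω₂, ω₄, ω₅, ω₆}
  {ω₁, ω₂, ω₃, ω₆}  = {ω₁, ω₂, ω₃} ∪ {ω₁, ω₃, ω₆}
  {ω₁, ω₂, ω₃, ω₄, ω₅}  = {ω₁, ω₂, ω₃} ∪ {ω₂, ω₄, ω₅}
  {ω₁, ω₃, ω₄, ω₅, ω₆}  = {ω₁, ω₃, ω₆} ∪ {ω₄, ω₅, ω₆}
  [11 total]
Iteration 3 (3 new):
  {ω₂}  = X∖{ω₁, ω₃, ω₄, ω₅, ω₆}
  {ω₆}  = X∖{ω₁, ω₂, ω₃, ω₄, ω₅}
  {ω₄, ω₅}  = X∖{ω₁, ω₂, ω₃, ω₆}
  [14 total]
Iteration 4 (2 new):
  {ω₂, ω₆}  = {ω₂} ∪ {ω₆}
  {ω₁, ω₃, ω₄, ω₅}  = {ω₄, ω₅} ∪ {ω₁, ω₃}
  [16 total]
Iteration 5: no new sets; the family is a σ-algebra.

σ(𝒢) = { ∅, {ω₂}, {ω₆}, {ω₁, ω₃}, {ω₂, ω₆}, {ω₄, ω₅}, {ω₁, ω₂, ω₃}, {ω₁, ω₃, ω₆}, {ω₂, ω₄, ω₅}, {ω₄, ω₅, ω₆}, {ω₁, ω₂, ω₃, ω₆}, {ω₁, ω₃, ω₄, ω₅}, {ω₂, ω₄, ω₅, ω₆}, {ω₁, ω₂, ω₃, ω₄, ω₅}, {ω₁, ω₃, ω₄, ω₅, ω₆}, X }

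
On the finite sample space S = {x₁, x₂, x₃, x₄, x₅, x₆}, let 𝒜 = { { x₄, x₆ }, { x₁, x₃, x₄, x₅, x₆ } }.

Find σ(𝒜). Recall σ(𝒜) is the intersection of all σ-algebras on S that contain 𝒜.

σ(𝒜) (8 sets): { {}, { x₂ }, { x₄, x₆ }, { x₁, x₃, x₅ }, { x₂, x₄, x₆ }, { x₁, x₂, x₃, x₅ }, { x₁, x₃, x₄, x₅, x₆ }, S }

Check:
Start: 𝒜 ∪ {∅, S} = { {}, { x₄, x₆ }, { x₁, x₃, x₄, x₅, x₆ }, S }.
Step 1. New:
  { x₂ }  = ᶜ of { x₁, x₃, x₄, x₅, x₆ }
  { x₁, x₂, x₃, x₅ }  = ᶜ of { x₄, x₆ }
  |family| = 6
Step 2: 1 new —
  { x₂, x₄, x₆ }  = { x₂ } ∪ { x₄, x₆ }
  |family| = 7
Step 3: +1 →
  { x₁, x₃, x₅ }  = ᶜ of { x₂, x₄, x₆ }
  |family| = 8
Step 4: closed — nothing new.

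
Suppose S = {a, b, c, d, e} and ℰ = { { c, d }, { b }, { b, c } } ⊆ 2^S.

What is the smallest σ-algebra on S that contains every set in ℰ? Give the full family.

Take S₀ = ℰ ∪ {∅, S} = { {  }, { b }, { b, c }, { c, d }, S }.
Iteration 1 adds 4:
  { a, b, e }  = complement { c, d }
  { a, d, e }  = complement { b, c }
  { b, c, d }  = { c, d } ∪ { b, c }
  { a, c, d, e }  = complement { b }
  |family| = 9
Iteration 2. New:
  { a, e }  = complement { b, c, d }
  { a, b, c, e }  = { a, b, e } ∪ { b, c }
  { a, b, d, e }  = { a, d, e } ∪ { b }
  |family| = 12
Iteration 3: 2 new —
  { c }  = complement { a, b, d, e }
  { d }  = complement { a, b, c, e }
  |family| = 14
Iteration 4: +2 →
  { b, d }  = { d } ∪ { b }
  { a, c, e }  = { c } ∪ { a, e }
  |family| = 16
Iteration 5: no new sets; the family is a σ-algebra.

|σ(ℰ)| = 16.  σ(ℰ) = { {  }, { b }, { c }, { d }, { a, e }, { b, c }, { b, d }, { c, d }, { a, b, e }, { a, c, e }, { a, d, e }, { b, c, d }, { a, b, c, e }, { a, b, d, e }, { a, c, d, e }, S }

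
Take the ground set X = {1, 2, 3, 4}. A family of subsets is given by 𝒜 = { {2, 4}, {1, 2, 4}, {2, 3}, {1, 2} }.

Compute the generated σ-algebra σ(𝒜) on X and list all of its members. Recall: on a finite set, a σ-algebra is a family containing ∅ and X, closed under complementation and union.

Start: 𝒜 ∪ {∅, X} = { {}, {1, 2}, {2, 3}, {2, 4}, {1, 2, 4}, X }.
Step 1. New:
  {3}  = {1, 2, 4}ᶜ
  {1, 3}  = {2, 4}ᶜ
  {1, 4}  = {2, 3}ᶜ
  {3, 4}  = {1, 2}ᶜ
  {1, 2, 3}  = {2, 3} ∪ {1, 2}
  {2, 3, 4}  = {2, 3} ∪ {2, 4}
  (now 12)
Step 2 (3 new):
  {1}  = {2, 3, 4}ᶜ
  {4}  = {1, 2, 3}ᶜ
  {1, 3, 4}  = {3, 4} ∪ {1, 4}
  (now 15)
Step 3. New:
  {2}  = {1, 3, 4}ᶜ
  (now 16)
After Step 4 the family is unchanged; done.

σ(𝒜) = { {}, {1}, {2}, {3}, {4}, {1, 2}, {1, 3}, {1, 4}, {2, 3}, {2, 4}, {3, 4}, {1, 2, 3}, {1, 2, 4}, {1, 3, 4}, {2, 3, 4}, X }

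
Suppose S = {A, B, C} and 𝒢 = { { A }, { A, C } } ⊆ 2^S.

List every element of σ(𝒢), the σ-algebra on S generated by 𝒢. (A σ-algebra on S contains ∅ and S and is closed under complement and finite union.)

σ(𝒢) = { {  }, { A }, { B }, { C }, { A, B }, { A, C }, { B, C }, S }

Trace:
Take S₀ = 𝒢 ∪ {∅, S} = { {  }, { A }, { A, C }, S }.
Step 1. New:
  { B }  = { A, C }ᶜ
  { B, C }  = { A }ᶜ
  (now 6)
Step 2: 1 new —
  { A, B }  = { B } ∪ { A }
  (now 7)
Step 3 (1 new):
  { C }  = { A, B }ᶜ
  (now 8)
Step 4: already closed under ᶜ and ∪.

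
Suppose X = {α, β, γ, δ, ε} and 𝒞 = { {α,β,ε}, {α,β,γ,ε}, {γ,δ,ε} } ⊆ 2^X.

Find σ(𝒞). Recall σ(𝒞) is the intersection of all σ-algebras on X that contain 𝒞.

Seed the family with 𝒞 together with ∅ and X: { {}, {α,β,ε}, {γ,δ,ε}, {α,β,γ,ε}, X }.
Pass 1 adds 3:
  {δ}  = ᶜ of {α,β,γ,ε}
  {α,β}  = ᶜ of {γ,δ,ε}
  {γ,δ}  = ᶜ of {α,β,ε}
Pass 2 (3 new):
  {α,β,δ}  = {δ} ∪ {α,β}
  {α,β,γ,δ}  = {γ,δ} ∪ {α,β}
  {α,β,δ,ε}  = {δ} ∪ {α,β,ε}
Pass 3: 3 new —
  {γ}  = ᶜ of {α,β,δ,ε}
  {ε}  = ᶜ of {α,β,γ,δ}
  {γ,ε}  = ᶜ of {α,β,δ}
Pass 4: 2 new —
  {δ,ε}  = {δ} ∪ {ε}
  {α,β,γ}  = {γ} ∪ {α,β}
Pass 5: stable.

Hence σ(𝒞) has 16 members: { {}, {γ}, {δ}, {ε}, {α,β}, {γ,δ}, {γ,ε}, {δ,ε}, {α,β,γ}, {α,β,δ}, {α,β,ε}, {γ,δ,ε}, {α,β,γ,δ}, {α,β,γ,ε}, {α,β,δ,ε}, X }.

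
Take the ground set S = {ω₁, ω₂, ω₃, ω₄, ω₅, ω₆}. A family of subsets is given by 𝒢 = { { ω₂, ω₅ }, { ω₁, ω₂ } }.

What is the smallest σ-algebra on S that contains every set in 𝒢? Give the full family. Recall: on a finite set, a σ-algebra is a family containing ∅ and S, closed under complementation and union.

σ(𝒢) (16 sets): { ∅, { ω₁ }, { ω₂ }, { ω₅ }, { ω₁, ω₂ }, { ω₁, ω₅ }, { ω₂, ω₅ }, { ω₁, ω₂, ω₅ }, { ω₃, ω₄, ω₆ }, { ω₁, ω₃, ω₄, ω₆ }, { ω₂, ω₃, ω₄, ω₆ }, { ω₃, ω₄, ω₅, ω₆ }, { ω₁, ω₂, ω₃, ω₄, ω₆ }, { ω₁, ω₃, ω₄, ω₅, ω₆ }, { ω₂, ω₃, ω₄, ω₅, ω₆ }, S }

Check:
Take S₀ = 𝒢 ∪ {∅, S} = { ∅, { ω₁, ω₂ }, { ω₂, ω₅ }, S }.
Pass 1: 3 new —
  { ω₁, ω₂, ω₅ }  = { ω₁, ω₂ } ∪ { ω₂, ω₅ }
  { ω₁, ω₃, ω₄, ω₆ }  = ᶜ of { ω₂, ω₅ }
  { ω₃, ω₄, ω₅, ω₆ }  = ᶜ of { ω₁, ω₂ }
  (now 7)
Pass 2: +4 →
  { ω₃, ω₄, ω₆ }  = ᶜ of { ω₁, ω₂, ω₅ }
  { ω₁, ω₂, ω₃, ω₄, ω₆ }  = { ω₁, ω₂ } ∪ { ω₁, ω₃, ω₄, ω₆ }
  { ω₁, ω₃, ω₄, ω₅, ω₆ }  = { ω₁, ω₃, ω₄, ω₆ } ∪ { ω₃, ω₄, ω₅, ω₆ }
  { ω₂, ω₃, ω₄, ω₅, ω₆ }  = { ω₂, ω₅ } ∪ { ω₃, ω₄, ω₅, ω₆ }
  (now 11)
Pass 3: +3 →
  { ω₁ }  = ᶜ of { ω₂, ω₃, ω₄, ω₅, ω₆ }
  { ω₂ }  = ᶜ of { ω₁, ω₃, ω₄, ω₅, ω₆ }
  { ω₅ }  = ᶜ of { ω₁, ω₂, ω₃, ω₄, ω₆ }
  (now 14)
Pass 4: 2 new —
  { ω₁, ω₅ }  = { ω₅ } ∪ { ω₁ }
  { ω₂, ω₃, ω₄, ω₆ }  = { ω₃, ω₄, ω₆ } ∪ { ω₂ }
  (now 16)
Pass 5: no new sets; the family is a σ-algebra.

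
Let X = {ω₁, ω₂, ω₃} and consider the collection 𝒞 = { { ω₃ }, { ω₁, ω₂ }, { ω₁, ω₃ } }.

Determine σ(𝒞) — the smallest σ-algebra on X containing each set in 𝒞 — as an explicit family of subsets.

Answer: σ(𝒞) = { ∅, { ω₁ }, { ω₂ }, { ω₃ }, { ω₁, ω₂ }, { ω₁, ω₃ }, { ω₂, ω₃ }, X }

Trace:
Begin from { ∅, { ω₃ }, { ω₁, ω₂ }, { ω₁, ω₃ }, X } (that is, 𝒞 plus ∅ and X).
Step 1 adds 1:
  { ω₂ }  = ᶜ of { ω₁, ω₃ }
  — 6 sets.
Step 2. New:
  { ω₂, ω₃ }  = { ω₃ } ∪ { ω₂ }
  — 7 sets.
Step 3 adds 1:
  { ω₁ }  = ᶜ of { ω₂, ω₃ }
  — 8 sets.
After Step 4 the family is unchanged; done.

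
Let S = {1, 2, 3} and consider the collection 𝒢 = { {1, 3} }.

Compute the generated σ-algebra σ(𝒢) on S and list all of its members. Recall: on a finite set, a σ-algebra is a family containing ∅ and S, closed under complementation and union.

Seed the family with 𝒢 together with ∅ and S: { {}, {1, 3}, S }.
Pass 1: +1 →
  {2}  = S∖{1, 3}
  (now 4)
After Pass 2 the family is unchanged; done.

Therefore σ(𝒢) = { {}, {2}, {1, 3}, S } (|σ(𝒢)| = 4).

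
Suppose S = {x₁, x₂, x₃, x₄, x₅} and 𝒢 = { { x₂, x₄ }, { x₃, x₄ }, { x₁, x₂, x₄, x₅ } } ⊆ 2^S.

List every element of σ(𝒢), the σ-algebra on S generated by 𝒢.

|σ(𝒢)| = 16.  σ(𝒢) = { {  }, { x₂ }, { x₃ }, { x₄ }, { x₁, x₅ }, { x₂, x₃ }, { x₂, x₄ }, { x₃, x₄ }, { x₁, x₂, x₅ }, { x₁, x₃, x₅ }, { x₁, x₄, x₅ }, { x₂, x₃, x₄ }, { x₁, x₂, x₃, x₅ }, { x₁, x₂, x₄, x₅ }, { x₁, x₃, x₄, x₅ }, S }

Check:
Start: 𝒢 ∪ {∅, S} = { {  }, { x₂, x₄ }, { x₃, x₄ }, { x₁, x₂, x₄, x₅ }, S }.
Iteration 1 adds 4:
  { x₃ }  = S∖{ x₁, x₂, x₄, x₅ }
  { x₁, x₂, x₅ }  = S∖{ x₃, x₄ }
  { x₁, x₃, x₅ }  = S∖{ x₂, x₄ }
  { x₂, x₃, x₄ }  = { x₃, x₄ } ∪ { x₂, x₄ }
  [9 total]
Iteration 2: +3 →
  { x₁, x₅ }  = S∖{ x₂, x₃, x₄ }
  { x₁, x₂, x₃, x₅ }  = { x₁, x₃, x₅ } ∪ { x₁, x₂, x₅ }
  { x₁, x₃, x₄, x₅ }  = { x₃, x₄ } ∪ { x₁, x₃, x₅ }
  [12 total]
Iteration 3: +2 →
  { x₂ }  = S∖{ x₁, x₃, x₄, x₅ }
  { x₄ }  = S∖{ x₁, x₂, x₃, x₅ }
  [14 total]
Iteration 4 adds 2:
  { x₂, x₃ }  = { x₃ } ∪ { x₂ }
  { x₁, x₄, x₅ }  = { x₁, x₅ } ∪ { x₄ }
  [16 total]
After Iteration 5 the family is unchanged; done.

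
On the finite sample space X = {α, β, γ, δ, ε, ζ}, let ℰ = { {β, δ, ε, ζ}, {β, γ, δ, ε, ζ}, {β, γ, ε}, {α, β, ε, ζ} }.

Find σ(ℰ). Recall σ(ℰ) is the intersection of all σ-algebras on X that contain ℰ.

σ(ℰ) (32 sets): { {}, {α}, {γ}, {δ}, {ζ}, {α, γ}, {α, δ}, {α, ζ}, {β, ε}, {γ, δ}, {γ, ζ}, {δ, ζ}, {α, β, ε}, {α, γ, δ}, {α, γ, ζ}, {α, δ, ζ}, {β, γ, ε}, {β, δ, ε}, {β, ε, ζ}, {γ, δ, ζ}, {α, β, γ, ε}, {α, β, δ, ε}, {α, β, ε, ζ}, {α, γ, δ, ζ}, {β, γ, δ, ε}, {β, γ, ε, ζ}, {β, δ, ε, ζ}, {α, β, γ, δ, ε}, {α, β, γ, ε, ζ}, {α, β, δ, ε, ζ}, {β, γ, δ, ε, ζ}, X }

Working:
Begin from { {}, {β, γ, ε}, {α, β, ε, ζ}, {β, δ, ε, ζ}, {β, γ, δ, ε, ζ}, X } (that is, ℰ plus ∅ and X).
Iteration 1: 6 new —
  {α}  = {β, γ, δ, ε, ζ}ᶜ
  {α, γ}  = {β, δ, ε, ζ}ᶜ
  {γ, δ}  = {α, β, ε, ζ}ᶜ
  {α, δ, ζ}  = {β, γ, ε}ᶜ
  {α, β, γ, ε, ζ}  = {β, γ, ε} ∪ {α, β, ε, ζ}
  {α, β, δ, ε, ζ}  = {β, δ, ε, ζ} ∪ {α, β, ε, ζ}
  [12 total]
Iteration 2 (6 new):
  {γ}  = {α, β, δ, ε, ζ}ᶜ
  {δ}  = {α, β, γ, ε, ζ}ᶜ
  {α, γ, δ}  = {γ, δ} ∪ {α, γ}
  {α, β, γ, ε}  = {β, γ, ε} ∪ {α, γ}
  {α, γ, δ, ζ}  = {γ, δ} ∪ {α, δ, ζ}
  {β, γ, δ, ε}  = {γ, δ} ∪ {β, γ, ε}
  [18 total]
Iteration 3 (6 new):
  {α, δ}  = {α} ∪ {δ}
  {α, ζ}  = {β, γ, δ, ε}ᶜ
  {β, ε}  = {α, γ, δ, ζ}ᶜ
  {δ, ζ}  = {α, β, γ, ε}ᶜ
  {β, ε, ζ}  = {α, γ, δ}ᶜ
  {α, β, γ, δ, ε}  = {γ, δ} ∪ {α, β, γ, ε}
  [24 total]
Iteration 4: +7 →
  {ζ}  = {α, β, γ, δ, ε}ᶜ
  {α, β, ε}  = {β, ε} ∪ {α}
  {α, γ, ζ}  = {α, ζ} ∪ {γ}
  {β, δ, ε}  = {β, ε} ∪ {δ}
  {γ, δ, ζ}  = {γ, δ} ∪ {δ, ζ}
  {α, β, δ, ε}  = {β, ε} ∪ {α, δ}
  {β, γ, ε, ζ}  = {α, δ}ᶜ
  [31 total]
Iteration 5. New:
  {γ, ζ}  = {α, β, δ, ε}ᶜ
  [32 total]
Iteration 6: stable.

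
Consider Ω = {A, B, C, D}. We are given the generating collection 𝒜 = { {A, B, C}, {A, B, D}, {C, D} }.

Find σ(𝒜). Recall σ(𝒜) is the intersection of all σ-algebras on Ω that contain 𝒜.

Take S₀ = 𝒜 ∪ {∅, Ω} = { {}, {C, D}, {A, B, C}, {A, B, D}, Ω }.
Iteration 1: +3 →
  {C}  = {A, B, D}ᶜ
  {D}  = {A, B, C}ᶜ
  {A, B}  = {C, D}ᶜ
  — 8 sets.
Iteration 2: already closed under ᶜ and ∪.

Hence σ(𝒜) has 8 members: { {}, {C}, {D}, {A, B}, {C, D}, {A, B, C}, {A, B, D}, Ω }.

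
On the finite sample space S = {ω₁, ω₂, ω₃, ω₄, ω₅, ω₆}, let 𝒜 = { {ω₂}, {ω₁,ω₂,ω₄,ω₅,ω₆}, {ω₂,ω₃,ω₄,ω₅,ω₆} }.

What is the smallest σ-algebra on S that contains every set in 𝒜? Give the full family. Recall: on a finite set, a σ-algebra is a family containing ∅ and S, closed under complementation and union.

Start: 𝒜 ∪ {∅, S} = { ∅, {ω₂}, {ω₁,ω₂,ω₄,ω₅,ω₆}, {ω₂,ω₃,ω₄,ω₅,ω₆}, S }.
Step 1: +3 →
  {ω₁}  = {ω₂,ω₃,ω₄,ω₅,ω₆}ᶜ
  {ω₃}  = {ω₁,ω₂,ω₄,ω₅,ω₆}ᶜ
  {ω₁,ω₃,ω₄,ω₅,ω₆}  = {ω₂}ᶜ
  |family| = 8
Step 2 adds 3:
  {ω₁,ω₂}  = {ω₂} ∪ {ω₁}
  {ω₁,ω₃}  = {ω₃} ∪ {ω₁}
  {ω₂,ω₃}  = {ω₃} ∪ {ω₂}
  |family| = 11
Step 3: 4 new —
  {ω₁,ω₂,ω₃}  = {ω₃} ∪ {ω₁,ω₂}
  {ω₁,ω₄,ω₅,ω₆}  = {ω₂,ω₃}ᶜ
  {ω₂,ω₄,ω₅,ω₆}  = {ω₁,ω₃}ᶜ
  {ω₃,ω₄,ω₅,ω₆}  = {ω₁,ω₂}ᶜ
  |family| = 15
Step 4: 1 new —
  {ω₄,ω₅,ω₆}  = {ω₁,ω₂,ω₃}ᶜ
  |family| = 16
Step 5: stable.

Therefore σ(𝒜) = { ∅, {ω₁}, {ω₂}, {ω₃}, {ω₁,ω₂}, {ω₁,ω₃}, {ω₂,ω₃}, {ω₁,ω₂,ω₃}, {ω₄,ω₅,ω₆}, {ω₁,ω₄,ω₅,ω₆}, {ω₂,ω₄,ω₅,ω₆}, {ω₃,ω₄,ω₅,ω₆}, {ω₁,ω₂,ω₄,ω₅,ω₆}, {ω₁,ω₃,ω₄,ω₅,ω₆}, {ω₂,ω₃,ω₄,ω₅,ω₆}, S } (|σ(𝒜)| = 16).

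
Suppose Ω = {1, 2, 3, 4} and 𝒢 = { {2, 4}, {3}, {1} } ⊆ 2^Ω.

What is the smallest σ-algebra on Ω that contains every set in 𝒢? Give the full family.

|σ(𝒢)| = 8.  σ(𝒢) = { ∅, {1}, {3}, {1, 3}, {2, 4}, {1, 2, 4}, {2, 3, 4}, Ω }

Trace:
Seed the family with 𝒢 together with ∅ and Ω: { ∅, {1}, {3}, {2, 4}, Ω }.
Iteration 1 adds 3:
  {1, 3}  = Ω∖{2, 4}
  {1, 2, 4}  = Ω∖{3}
  {2, 3, 4}  = Ω∖{1}
  (now 8)
Iteration 2: stable.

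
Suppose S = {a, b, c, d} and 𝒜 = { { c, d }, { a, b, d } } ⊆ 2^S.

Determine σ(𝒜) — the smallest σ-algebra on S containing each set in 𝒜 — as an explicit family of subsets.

σ(𝒜) (8 sets): { {  }, { c }, { d }, { a, b }, { c, d }, { a, b, c }, { a, b, d }, S }

Check:
Take S₀ = 𝒜 ∪ {∅, S} = { {  }, { c, d }, { a, b, d }, S }.
Step 1 (2 new):
  { c }  = complement { a, b, d }
  { a, b }  = complement { c, d }
  (now 6)
Step 2: 1 new —
  { a, b, c }  = { c } ∪ { a, b }
  (now 7)
Step 3: 1 new —
  { d }  = complement { a, b, c }
  (now 8)
After Step 4 the family is unchanged; done.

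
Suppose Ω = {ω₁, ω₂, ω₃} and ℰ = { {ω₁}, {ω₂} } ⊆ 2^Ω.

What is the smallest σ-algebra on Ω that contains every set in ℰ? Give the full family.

Initial family (4 sets): { ∅, {ω₁}, {ω₂}, Ω }.
Round 1: +3 →
  {ω₁, ω₂}  = {ω₁} ∪ {ω₂}
  {ω₁, ω₃}  = ᶜ of {ω₂}
  {ω₂, ω₃}  = ᶜ of {ω₁}
  — 7 sets.
Round 2. New:
  {ω₃}  = ᶜ of {ω₁, ω₂}
  — 8 sets.
After Round 3 the family is unchanged; done.

σ(ℰ) = { ∅, {ω₁}, {ω₂}, {ω₃}, {ω₁, ω₂}, {ω₁, ω₃}, {ω₂, ω₃}, Ω }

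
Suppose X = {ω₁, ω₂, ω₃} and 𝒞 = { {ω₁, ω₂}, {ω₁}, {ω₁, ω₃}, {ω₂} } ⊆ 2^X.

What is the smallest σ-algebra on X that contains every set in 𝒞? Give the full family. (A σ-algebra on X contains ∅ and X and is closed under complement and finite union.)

σ(𝒞) = { ∅, {ω₁}, {ω₂}, {ω₃}, {ω₁, ω₂}, {ω₁, ω₃}, {ω₂, ω₃}, X }

Check:
Take S₀ = 𝒞 ∪ {∅, X} = { ∅, {ω₁}, {ω₂}, {ω₁, ω₂}, {ω₁, ω₃}, X }.
Step 1 (2 new):
  {ω₃}  = complement {ω₁, ω₂}
  {ω₂, ω₃}  = complement {ω₁}
  |family| = 8
Step 2: no new sets; the family is a σ-algebra.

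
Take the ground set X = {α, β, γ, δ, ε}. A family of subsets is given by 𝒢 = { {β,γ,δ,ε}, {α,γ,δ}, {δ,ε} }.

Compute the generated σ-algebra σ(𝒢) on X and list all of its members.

Answer: σ(𝒢) = { {}, {α}, {β}, {γ}, {δ}, {ε}, {α,β}, {α,γ}, {α,δ}, {α,ε}, {β,γ}, {β,δ}, {β,ε}, {γ,δ}, {γ,ε}, {δ,ε}, {α,β,γ}, {α,β,δ}, {α,β,ε}, {α,γ,δ}, {α,γ,ε}, {α,δ,ε}, {β,γ,δ}, {β,γ,ε}, {β,δ,ε}, {γ,δ,ε}, {α,β,γ,δ}, {α,β,γ,ε}, {α,β,δ,ε}, {α,γ,δ,ε}, {β,γ,δ,ε}, X }

Trace:
Seed the family with 𝒢 together with ∅ and X: { {}, {δ,ε}, {α,γ,δ}, {β,γ,δ,ε}, X }.
Round 1 adds 4:
  {α}  = ᶜ of {β,γ,δ,ε}
  {β,ε}  = ᶜ of {α,γ,δ}
  {α,β,γ}  = ᶜ of {δ,ε}
  {α,γ,δ,ε}  = {δ,ε} ∪ {α,γ,δ}
  — 9 sets.
Round 2: 6 new —
  {β}  = ᶜ of {α,γ,δ,ε}
  {α,β,ε}  = {β,ε} ∪ {α}
  {α,δ,ε}  = {δ,ε} ∪ {α}
  {β,δ,ε}  = {β,ε} ∪ {δ,ε}
  {α,β,γ,δ}  = {α,β,γ} ∪ {α,γ,δ}
  {α,β,γ,ε}  = {β,ε} ∪ {α,β,γ}
  — 15 sets.
Round 3. New:
  {δ}  = ᶜ of {α,β,γ,ε}
  {ε}  = ᶜ of {α,β,γ,δ}
  {α,β}  = {β} ∪ {α}
  {α,γ}  = ᶜ of {β,δ,ε}
  {β,γ}  = ᶜ of {α,δ,ε}
  {γ,δ}  = ᶜ of {α,β,ε}
  {α,β,δ,ε}  = {δ,ε} ∪ {α,β,ε}
  — 22 sets.
Round 4: +9 →
  {γ}  = ᶜ of {α,β,δ,ε}
  {α,δ}  = {δ} ∪ {α}
  {α,ε}  = {ε} ∪ {α}
  {β,δ}  = {β} ∪ {δ}
  {α,β,δ}  = {α,β} ∪ {δ}
  {α,γ,ε}  = {α,γ} ∪ {ε}
  {β,γ,δ}  = {γ,δ} ∪ {β}
  {β,γ,ε}  = {β,ε} ∪ {β,γ}
  {γ,δ,ε}  = ᶜ of {α,β}
  — 31 sets.
Round 5: +1 →
  {γ,ε}  = ᶜ of {α,β,δ}
  — 32 sets.
Round 6: closed — nothing new.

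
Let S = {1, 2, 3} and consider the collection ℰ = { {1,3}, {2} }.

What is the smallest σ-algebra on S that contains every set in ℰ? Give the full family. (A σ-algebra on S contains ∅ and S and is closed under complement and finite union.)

σ(ℰ) (4 sets): { {}, {2}, {1,3}, S }

Trace:
Take S₀ = ℰ ∪ {∅, S} = { {}, {2}, {1,3}, S }.
Iteration 1: closed — nothing new.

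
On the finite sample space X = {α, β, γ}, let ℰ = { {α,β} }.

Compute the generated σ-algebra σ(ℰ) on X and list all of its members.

|σ(ℰ)| = 4.  σ(ℰ) = { {}, {γ}, {α,β}, X }

Working:
Initial family (3 sets): { {}, {α,β}, X }.
Iteration 1: 1 new —
  {γ}  = {α,β}ᶜ
  [4 total]
Iteration 2: already closed under ᶜ and ∪.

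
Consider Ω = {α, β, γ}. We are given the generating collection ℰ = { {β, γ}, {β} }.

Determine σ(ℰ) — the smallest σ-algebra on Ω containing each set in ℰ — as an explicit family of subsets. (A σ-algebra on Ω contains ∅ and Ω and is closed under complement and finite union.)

σ(ℰ) (8 sets): { {}, {α}, {β}, {γ}, {α, β}, {α, γ}, {β, γ}, Ω }

Derivation:
Take S₀ = ℰ ∪ {∅, Ω} = { {}, {β}, {β, γ}, Ω }.
Step 1: 2 new —
  {α}  = complement {β, γ}
  {α, γ}  = complement {β}
  (now 6)
Step 2: +1 →
  {α, β}  = {β} ∪ {α}
  (now 7)
Step 3: 1 new —
  {γ}  = complement {α, β}
  (now 8)
Step 4: no new sets; the family is a σ-algebra.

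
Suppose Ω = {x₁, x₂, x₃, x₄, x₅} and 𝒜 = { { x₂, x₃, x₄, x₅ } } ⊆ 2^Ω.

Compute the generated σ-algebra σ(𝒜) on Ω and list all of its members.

σ(𝒜) (4 sets): { ∅, { x₁ }, { x₂, x₃, x₄, x₅ }, Ω }

Trace:
Begin from { ∅, { x₂, x₃, x₄, x₅ }, Ω } (that is, 𝒜 plus ∅ and Ω).
Iteration 1. New:
  { x₁ }  = complement { x₂, x₃, x₄, x₅ }
  (now 4)
Iteration 2: already closed under ᶜ and ∪.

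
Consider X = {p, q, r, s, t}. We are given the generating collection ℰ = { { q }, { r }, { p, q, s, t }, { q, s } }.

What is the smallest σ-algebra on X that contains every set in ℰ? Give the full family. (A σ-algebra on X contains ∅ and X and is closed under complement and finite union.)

Answer: σ(ℰ) = { {  }, { q }, { r }, { s }, { p, t }, { q, r }, { q, s }, { r, s }, { p, q, t }, { p, r, t }, { p, s, t }, { q, r, s }, { p, q, r, t }, { p, q, s, t }, { p, r, s, t }, X }

Derivation:
Begin from { {  }, { q }, { r }, { q, s }, { p, q, s, t }, X } (that is, ℰ plus ∅ and X).
Step 1: 4 new —
  { q, r }  = { r } ∪ { q }
  { p, r, t }  = X∖{ q, s }
  { q, r, s }  = { r } ∪ { q, s }
  { p, r, s, t }  = X∖{ q }
  (now 10)
Step 2 (3 new):
  { p, t }  = X∖{ q, r, s }
  { p, s, t }  = X∖{ q, r }
  { p, q, r, t }  = { p, r, t } ∪ { q }
  (now 13)
Step 3. New:
  { s }  = X∖{ p, q, r, t }
  { p, q, t }  = { p, t } ∪ { q }
  (now 15)
Step 4: +1 →
  { r, s }  = X∖{ p, q, t }
  (now 16)
Step 5: already closed under ᶜ and ∪.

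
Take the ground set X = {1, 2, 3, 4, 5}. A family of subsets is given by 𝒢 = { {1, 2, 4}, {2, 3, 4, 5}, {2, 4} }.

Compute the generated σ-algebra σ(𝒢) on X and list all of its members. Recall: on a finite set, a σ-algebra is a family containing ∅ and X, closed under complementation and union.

σ(𝒢) = { {}, {1}, {2, 4}, {3, 5}, {1, 2, 4}, {1, 3, 5}, {2, 3, 4, 5}, X }

Derivation:
Seed the family with 𝒢 together with ∅ and X: { {}, {2, 4}, {1, 2, 4}, {2, 3, 4, 5}, X }.
Pass 1: 3 new —
  {1}  = ᶜ of {2, 3, 4, 5}
  {3, 5}  = ᶜ of {1, 2, 4}
  {1, 3, 5}  = ᶜ of {2, 4}
  [8 total]
After Pass 2 the family is unchanged; done.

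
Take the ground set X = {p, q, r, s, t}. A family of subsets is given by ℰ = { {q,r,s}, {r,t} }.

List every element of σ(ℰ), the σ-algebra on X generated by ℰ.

Start: ℰ ∪ {∅, X} = { {}, {r,t}, {q,r,s}, X }.
Round 1: 3 new —
  {p,t}  = complement {q,r,s}
  {p,q,s}  = complement {r,t}
  {q,r,s,t}  = {r,t} ∪ {q,r,s}
  — 7 sets.
Round 2 adds 4:
  {p}  = complement {q,r,s,t}
  {p,r,t}  = {p,t} ∪ {r,t}
  {p,q,r,s}  = {q,r,s} ∪ {p,q,s}
  {p,q,s,t}  = {p,t} ∪ {p,q,s}
  — 11 sets.
Round 3: 3 new —
  {r}  = complement {p,q,s,t}
  {t}  = complement {p,q,r,s}
  {q,s}  = complement {p,r,t}
  — 14 sets.
Round 4 adds 2:
  {p,r}  = {r} ∪ {p}
  {q,s,t}  = {q,s} ∪ {t}
  — 16 sets.
Round 5: already closed under ᶜ and ∪.

σ(ℰ) = { {}, {p}, {r}, {t}, {p,r}, {p,t}, {q,s}, {r,t}, {p,q,s}, {p,r,t}, {q,r,s}, {q,s,t}, {p,q,r,s}, {p,q,s,t}, {q,r,s,t}, X }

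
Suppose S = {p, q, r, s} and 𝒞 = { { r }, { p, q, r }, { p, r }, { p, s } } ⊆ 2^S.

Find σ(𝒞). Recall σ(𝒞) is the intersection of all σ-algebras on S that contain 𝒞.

σ(𝒞) = { ∅, { p }, { q }, { r }, { s }, { p, q }, { p, r }, { p, s }, { q, r }, { q, s }, { r, s }, { p, q, r }, { p, q, s }, { p, r, s }, { q, r, s }, S }

Trace:
Start: 𝒞 ∪ {∅, S} = { ∅, { r }, { p, r }, { p, s }, { p, q, r }, S }.
Step 1: 5 new —
  { s }  = S∖{ p, q, r }
  { q, r }  = S∖{ p, s }
  { q, s }  = S∖{ p, r }
  { p, q, s }  = S∖{ r }
  { p, r, s }  = { r } ∪ { p, s }
Step 2. New:
  { q }  = S∖{ p, r, s }
  { r, s }  = { r } ∪ { s }
  { q, r, s }  = { r } ∪ { q, s }
Step 3: 2 new —
  { p }  = S∖{ q, r, s }
  { p, q }  = S∖{ r, s }
Step 4: closed — nothing new.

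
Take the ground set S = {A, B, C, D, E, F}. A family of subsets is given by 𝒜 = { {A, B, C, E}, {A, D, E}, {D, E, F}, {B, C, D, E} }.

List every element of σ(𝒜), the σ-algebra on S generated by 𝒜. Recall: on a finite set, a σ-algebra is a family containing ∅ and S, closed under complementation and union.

|σ(𝒜)| = 32.  σ(𝒜) = { ∅, {A}, {D}, {E}, {F}, {A, D}, {A, E}, {A, F}, {B, C}, {D, E}, {D, F}, {E, F}, {A, B, C}, {A, D, E}, {A, D, F}, {A, E, F}, {B, C, D}, {B, C, E}, {B, C, F}, {D, E, F}, {A, B, C, D}, {A, B, C, E}, {A, B, C, F}, {A, D, E, F}, {B, C, D, E}, {B, C, D, F}, {B, C, E, F}, {A, B, C, D, E}, {A, B, C, D, F}, {A, B, C, E, F}, {B, C, D, E, F}, S }

Check:
Seed the family with 𝒜 together with ∅ and S: { ∅, {A, D, E}, {D, E, F}, {A, B, C, E}, {B, C, D, E}, S }.
Iteration 1 adds 7:
  {A, F}  = S∖{B, C, D, E}
  {D, F}  = S∖{A, B, C, E}
  {A, B, C}  = S∖{D, E, F}
  {B, C, F}  = S∖{A, D, E}
  {A, D, E, F}  = {A, D, E} ∪ {D, E, F}
  {A, B, C, D, E}  = {A, D, E} ∪ {B, C, D, E}
  {B, C, D, E, F}  = {B, C, D, E} ∪ {D, E, F}
  (now 13)
Iteration 2. New:
  {A}  = S∖{B, C, D, E, F}
  {F}  = S∖{A, B, C, D, E}
  {B, C}  = S∖{A, D, E, F}
  {A, D, F}  = {A, F} ∪ {D, F}
  {A, B, C, F}  = {A, B, C} ∪ {A, F}
  {B, C, D, F}  = {B, C, F} ∪ {D, F}
  {A, B, C, D, F}  = {A, B, C} ∪ {D, F}
  {A, B, C, E, F}  = {A, F} ∪ {A, B, C, E}
  (now 21)
Iteration 3 adds 5:
  {D}  = S∖{A, B, C, E, F}
  {E}  = S∖{A, B, C, D, F}
  {A, E}  = S∖{B, C, D, F}
  {D, E}  = S∖{A, B, C, F}
  {B, C, E}  = S∖{A, D, F}
  (now 26)
Iteration 4: 6 new —
  {A, D}  = {A} ∪ {D}
  {E, F}  = {F} ∪ {E}
  {A, E, F}  = {A, F} ∪ {E}
  {B, C, D}  = {B, C} ∪ {D}
  {A, B, C, D}  = {A, B, C} ∪ {D}
  {B, C, E, F}  = {B, C, F} ∪ {E}
  (now 32)
Iteration 5: no new sets; the family is a σ-algebra.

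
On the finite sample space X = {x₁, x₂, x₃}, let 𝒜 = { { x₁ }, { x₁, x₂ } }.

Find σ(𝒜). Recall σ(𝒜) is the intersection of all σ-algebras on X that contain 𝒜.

Take S₀ = 𝒜 ∪ {∅, X} = { {}, { x₁ }, { x₁, x₂ }, X }.
Pass 1. New:
  { x₃ }  = complement { x₁, x₂ }
  { x₂, x₃ }  = complement { x₁ }
  (now 6)
Pass 2: 1 new —
  { x₁, x₃ }  = { x₃ } ∪ { x₁ }
  (now 7)
Pass 3: 1 new —
  { x₂ }  = complement { x₁, x₃ }
  (now 8)
Pass 4 adds nothing — fixpoint reached.

Therefore σ(𝒜) = { {}, { x₁ }, { x₂ }, { x₃ }, { x₁, x₂ }, { x₁, x₃ }, { x₂, x₃ }, X } (|σ(𝒜)| = 8).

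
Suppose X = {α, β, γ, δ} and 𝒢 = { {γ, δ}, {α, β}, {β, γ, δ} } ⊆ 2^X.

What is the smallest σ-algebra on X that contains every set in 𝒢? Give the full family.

σ(𝒢) (8 sets): { ∅, {α}, {β}, {α, β}, {γ, δ}, {α, γ, δ}, {β, γ, δ}, X }

Trace:
Take S₀ = 𝒢 ∪ {∅, X} = { ∅, {α, β}, {γ, δ}, {β, γ, δ}, X }.
Iteration 1. New:
  {α}  = X∖{β, γ, δ}
  (now 6)
Iteration 2 adds 1:
  {α, γ, δ}  = {γ, δ} ∪ {α}
  (now 7)
Iteration 3 adds 1:
  {β}  = X∖{α, γ, δ}
  (now 8)
Iteration 4: closed — nothing new.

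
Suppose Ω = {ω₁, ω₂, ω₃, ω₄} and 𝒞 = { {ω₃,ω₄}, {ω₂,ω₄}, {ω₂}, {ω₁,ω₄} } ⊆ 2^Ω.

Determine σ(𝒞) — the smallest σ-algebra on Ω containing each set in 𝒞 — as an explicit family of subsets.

Seed the family with 𝒞 together with ∅ and Ω: { {}, {ω₂}, {ω₁,ω₄}, {ω₂,ω₄}, {ω₃,ω₄}, Ω }.
Round 1 (6 new):
  {ω₁,ω₂}  = ᶜ of {ω₃,ω₄}
  {ω₁,ω₃}  = ᶜ of {ω₂,ω₄}
  {ω₂,ω₃}  = ᶜ of {ω₁,ω₄}
  {ω₁,ω₂,ω₄}  = {ω₁,ω₄} ∪ {ω₂}
  {ω₁,ω₃,ω₄}  = ᶜ of {ω₂}
  {ω₂,ω₃,ω₄}  = {ω₃,ω₄} ∪ {ω₂}
  (now 12)
Round 2: +3 →
  {ω₁}  = ᶜ of {ω₂,ω₃,ω₄}
  {ω₃}  = ᶜ of {ω₁,ω₂,ω₄}
  {ω₁,ω₂,ω₃}  = {ω₁,ω₂} ∪ {ω₂,ω₃}
  (now 15)
Round 3: +1 →
  {ω₄}  = ᶜ of {ω₁,ω₂,ω₃}
  (now 16)
Round 4: closed — nothing new.

Hence σ(𝒞) has 16 members: { {}, {ω₁}, {ω₂}, {ω₃}, {ω₄}, {ω₁,ω₂}, {ω₁,ω₃}, {ω₁,ω₄}, {ω₂,ω₃}, {ω₂,ω₄}, {ω₃,ω₄}, {ω₁,ω₂,ω₃}, {ω₁,ω₂,ω₄}, {ω₁,ω₃,ω₄}, {ω₂,ω₃,ω₄}, Ω }.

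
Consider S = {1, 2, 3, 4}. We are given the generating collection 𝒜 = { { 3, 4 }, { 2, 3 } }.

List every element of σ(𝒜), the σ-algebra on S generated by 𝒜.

Seed the family with 𝒜 together with ∅ and S: { {  }, { 2, 3 }, { 3, 4 }, S }.
Iteration 1: +3 →
  { 1, 2 }  = S∖{ 3, 4 }
  { 1, 4 }  = S∖{ 2, 3 }
  { 2, 3, 4 }  = { 3, 4 } ∪ { 2, 3 }
  |family| = 7
Iteration 2: 4 new —
  { 1 }  = S∖{ 2, 3, 4 }
  { 1, 2, 3 }  = { 2, 3 } ∪ { 1, 2 }
  { 1, 2, 4 }  = { 1, 4 } ∪ { 1, 2 }
  { 1, 3, 4 }  = { 3, 4 } ∪ { 1, 4 }
  |family| = 11
Iteration 3. New:
  { 2 }  = S∖{ 1, 3, 4 }
  { 3 }  = S∖{ 1, 2, 4 }
  { 4 }  = S∖{ 1, 2, 3 }
  |family| = 14
Iteration 4 adds 2:
  { 1, 3 }  = { 3 } ∪ { 1 }
  { 2, 4 }  = { 4 } ∪ { 2 }
  |family| = 16
Iteration 5: no new sets; the family is a σ-algebra.

σ(𝒜) = { {  }, { 1 }, { 2 }, { 3 }, { 4 }, { 1, 2 }, { 1, 3 }, { 1, 4 }, { 2, 3 }, { 2, 4 }, { 3, 4 }, { 1, 2, 3 }, { 1, 2, 4 }, { 1, 3, 4 }, { 2, 3, 4 }, S }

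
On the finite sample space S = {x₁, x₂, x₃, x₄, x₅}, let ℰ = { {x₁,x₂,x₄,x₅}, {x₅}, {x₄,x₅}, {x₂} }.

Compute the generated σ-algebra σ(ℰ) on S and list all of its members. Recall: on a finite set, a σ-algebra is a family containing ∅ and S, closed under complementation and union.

Begin from { {}, {x₂}, {x₅}, {x₄,x₅}, {x₁,x₂,x₄,x₅}, S } (that is, ℰ plus ∅ and S).
Pass 1: 6 new —
  {x₃}  = ᶜ of {x₁,x₂,x₄,x₅}
  {x₂,x₅}  = {x₂} ∪ {x₅}
  {x₁,x₂,x₃}  = ᶜ of {x₄,x₅}
  {x₂,x₄,x₅}  = {x₄,x₅} ∪ {x₂}
  {x₁,x₂,x₃,x₄}  = ᶜ of {x₅}
  {x₁,x₃,x₄,x₅}  = ᶜ of {x₂}
  (now 12)
Pass 2: 8 new —
  {x₁,x₃}  = ᶜ of {x₂,x₄,x₅}
  {x₂,x₃}  = {x₂} ∪ {x₃}
  {x₃,x₅}  = {x₅} ∪ {x₃}
  {x₁,x₃,x₄}  = ᶜ of {x₂,x₅}
  {x₂,x₃,x₅}  = {x₂,x₅} ∪ {x₃}
  {x₃,x₄,x₅}  = {x₄,x₅} ∪ {x₃}
  {x₁,x₂,x₃,x₅}  = {x₂,x₅} ∪ {x₁,x₂,x₃}
  {x₂,x₃,x₄,x₅}  = {x₃} ∪ {x₂,x₄,x₅}
  (now 20)
Pass 3 (7 new):
  {x₁}  = ᶜ of {x₂,x₃,x₄,x₅}
  {x₄}  = ᶜ of {x₁,x₂,x₃,x₅}
  {x₁,x₂}  = ᶜ of {x₃,x₄,x₅}
  {x₁,x₄}  = ᶜ of {x₂,x₃,x₅}
  {x₁,x₂,x₄}  = ᶜ of {x₃,x₅}
  {x₁,x₃,x₅}  = {x₁,x₃} ∪ {x₃,x₅}
  {x₁,x₄,x₅}  = ᶜ of {x₂,x₃}
  (now 27)
Pass 4: 5 new —
  {x₁,x₅}  = {x₅} ∪ {x₁}
  {x₂,x₄}  = ᶜ of {x₁,x₃,x₅}
  {x₃,x₄}  = {x₃} ∪ {x₄}
  {x₁,x₂,x₅}  = {x₂,x₅} ∪ {x₁,x₂}
  {x₂,x₃,x₄}  = {x₂,x₃} ∪ {x₄}
  (now 32)
After Pass 5 the family is unchanged; done.

Hence σ(ℰ) has 32 members: { {}, {x₁}, {x₂}, {x₃}, {x₄}, {x₅}, {x₁,x₂}, {x₁,x₃}, {x₁,x₄}, {x₁,x₅}, {x₂,x₃}, {x₂,x₄}, {x₂,x₅}, {x₃,x₄}, {x₃,x₅}, {x₄,x₅}, {x₁,x₂,x₃}, {x₁,x₂,x₄}, {x₁,x₂,x₅}, {x₁,x₃,x₄}, {x₁,x₃,x₅}, {x₁,x₄,x₅}, {x₂,x₃,x₄}, {x₂,x₃,x₅}, {x₂,x₄,x₅}, {x₃,x₄,x₅}, {x₁,x₂,x₃,x₄}, {x₁,x₂,x₃,x₅}, {x₁,x₂,x₄,x₅}, {x₁,x₃,x₄,x₅}, {x₂,x₃,x₄,x₅}, S }.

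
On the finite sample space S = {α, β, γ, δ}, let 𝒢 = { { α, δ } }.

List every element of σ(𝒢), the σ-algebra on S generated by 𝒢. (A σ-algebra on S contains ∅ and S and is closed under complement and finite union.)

Begin from { ∅, { α, δ }, S } (that is, 𝒢 plus ∅ and S).
Iteration 1 adds 1:
  { β, γ }  = { α, δ }ᶜ
  — 4 sets.
Iteration 2: already closed under ᶜ and ∪.

Therefore σ(𝒢) = { ∅, { α, δ }, { β, γ }, S } (|σ(𝒢)| = 4).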